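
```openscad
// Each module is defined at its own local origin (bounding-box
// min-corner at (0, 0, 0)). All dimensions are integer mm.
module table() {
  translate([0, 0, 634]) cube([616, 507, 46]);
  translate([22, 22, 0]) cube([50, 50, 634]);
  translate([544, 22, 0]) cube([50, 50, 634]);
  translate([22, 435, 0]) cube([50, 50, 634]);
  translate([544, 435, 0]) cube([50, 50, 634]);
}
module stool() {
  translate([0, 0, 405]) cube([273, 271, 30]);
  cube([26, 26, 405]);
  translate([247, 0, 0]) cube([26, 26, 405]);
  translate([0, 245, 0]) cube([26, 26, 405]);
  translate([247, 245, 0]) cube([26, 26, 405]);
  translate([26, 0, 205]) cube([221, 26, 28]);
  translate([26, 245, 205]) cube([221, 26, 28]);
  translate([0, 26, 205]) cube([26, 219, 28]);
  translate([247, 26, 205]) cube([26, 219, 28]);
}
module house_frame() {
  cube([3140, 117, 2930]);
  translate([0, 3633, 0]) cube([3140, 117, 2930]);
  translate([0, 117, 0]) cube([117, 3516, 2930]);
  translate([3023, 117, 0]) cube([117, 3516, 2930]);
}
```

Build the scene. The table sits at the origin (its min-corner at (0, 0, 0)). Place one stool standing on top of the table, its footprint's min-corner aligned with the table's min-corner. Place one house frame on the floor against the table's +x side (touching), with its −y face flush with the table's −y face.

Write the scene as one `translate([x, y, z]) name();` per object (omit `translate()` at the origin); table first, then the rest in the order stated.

table();
translate([0, 0, 680]) stool();
translate([616, 0, 0]) house_frame();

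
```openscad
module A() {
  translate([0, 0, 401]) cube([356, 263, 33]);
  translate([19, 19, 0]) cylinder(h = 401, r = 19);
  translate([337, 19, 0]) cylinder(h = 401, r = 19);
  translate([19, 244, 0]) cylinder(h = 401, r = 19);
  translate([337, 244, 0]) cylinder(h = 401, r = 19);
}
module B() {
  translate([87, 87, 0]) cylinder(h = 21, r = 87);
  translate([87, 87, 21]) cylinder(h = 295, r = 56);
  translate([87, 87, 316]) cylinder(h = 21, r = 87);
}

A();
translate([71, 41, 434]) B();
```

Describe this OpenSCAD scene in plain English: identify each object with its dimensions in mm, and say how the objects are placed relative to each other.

A is a four-legged stool. The seat is 356×263 mm, 33 mm thick, top at z = 434 mm. It stands on four round legs, each 38 mm in diameter, from z = 0 to the seat underside, each leg's axis is inset half a diameter from the nearest pair of seat edges (so the leg's bounding box is flush with the corner).

B is a spool: two coaxial disc flanges of radius 87 mm and thickness 21 mm, joined by a core cylinder of radius 56 mm and height 295 mm. The lower flange rests on z = 0 and the three cylinders share a vertical axis.

The spool is on top of the stool.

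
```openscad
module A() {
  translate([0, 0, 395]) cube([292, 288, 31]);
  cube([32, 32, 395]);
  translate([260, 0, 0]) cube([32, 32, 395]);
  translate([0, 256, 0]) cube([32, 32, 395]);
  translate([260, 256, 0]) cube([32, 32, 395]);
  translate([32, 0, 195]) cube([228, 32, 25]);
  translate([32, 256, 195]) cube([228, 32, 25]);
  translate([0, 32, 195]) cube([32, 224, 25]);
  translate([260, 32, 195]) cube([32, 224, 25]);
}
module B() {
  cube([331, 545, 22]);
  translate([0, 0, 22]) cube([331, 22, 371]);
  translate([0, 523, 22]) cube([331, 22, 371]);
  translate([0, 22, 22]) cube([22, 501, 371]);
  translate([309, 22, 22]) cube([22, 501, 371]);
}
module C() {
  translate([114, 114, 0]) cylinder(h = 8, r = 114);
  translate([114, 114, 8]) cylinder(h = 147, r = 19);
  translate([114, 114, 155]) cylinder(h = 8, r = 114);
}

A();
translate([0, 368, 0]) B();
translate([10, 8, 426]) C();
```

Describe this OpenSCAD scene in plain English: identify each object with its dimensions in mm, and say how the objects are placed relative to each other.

A is a four-legged stool. The seat is a 292×288×31 mm slab whose top surface is at z = 426 mm; four square legs, each 32×32 mm in cross-section, run from the floor (z = 0) to the underside of the seat, each flush with a corner of the seat. Four stretchers, 32 mm wide and 25 mm tall, connect adjacent legs with their undersides at z = 195 mm, each running between the inner faces of the legs it joins and aligned with the legs' outer faces on the other axis.

B is an open storage box with external size 331×545×393 mm and wall thickness 22 mm (the base is also 22 mm thick). The base covers the whole footprint; the four walls stand on the base, with the y-facing walls full-width and the x-facing walls fitting between their inner faces.

C is a spool: two coaxial disc flanges of radius 114 mm and thickness 8 mm, joined by a core cylinder of radius 19 mm and height 147 mm. The lower flange rests on z = 0 and the three cylinders share a vertical axis.

The open box is on the floor beside the stool on its +y side. The spool is on top of the stool.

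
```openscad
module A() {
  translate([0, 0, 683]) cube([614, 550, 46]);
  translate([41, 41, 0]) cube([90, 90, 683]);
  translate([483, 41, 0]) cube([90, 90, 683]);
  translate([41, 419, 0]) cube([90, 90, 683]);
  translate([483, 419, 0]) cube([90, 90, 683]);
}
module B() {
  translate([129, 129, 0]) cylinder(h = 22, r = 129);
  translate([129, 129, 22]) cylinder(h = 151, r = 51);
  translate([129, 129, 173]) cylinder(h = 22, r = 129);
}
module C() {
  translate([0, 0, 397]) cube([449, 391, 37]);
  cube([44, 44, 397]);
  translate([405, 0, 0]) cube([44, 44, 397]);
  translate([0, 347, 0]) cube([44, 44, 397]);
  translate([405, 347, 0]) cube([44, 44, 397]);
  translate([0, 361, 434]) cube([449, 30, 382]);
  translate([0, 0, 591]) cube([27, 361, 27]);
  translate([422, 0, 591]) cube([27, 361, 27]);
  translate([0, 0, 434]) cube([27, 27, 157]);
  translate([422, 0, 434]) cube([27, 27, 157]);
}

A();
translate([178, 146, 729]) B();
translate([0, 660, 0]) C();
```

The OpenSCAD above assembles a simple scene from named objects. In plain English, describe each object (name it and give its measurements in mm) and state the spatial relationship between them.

A is a table with a 614×550 mm rectangular top, 46 mm thick, top surface at z = 729 mm, supported by four 90×90 mm square legs, each inset 41 mm from the nearest pair of top edges, running from the floor.

B is a spool: two coaxial disc flanges of radius 129 mm and thickness 22 mm, joined by a core cylinder of radius 51 mm and height 151 mm. The lower flange rests on z = 0 and the three cylinders share a vertical axis.

C is a chair. The seat is a 449×391×37 mm slab with its top at z = 434 mm, on four 44×44 mm corner legs (flush with the seat edges, standing on z = 0). A flat backrest 30 mm thick, 382 mm tall, spans the full seat width and rises from the seat top along its +y edge, rear face flush with the rear of the seat. Two armrests of 27×27 mm section run along each side from the seat's front edge to the front of the backrest, top faces 184 mm above the seat top and outer faces flush with the seat's x-edges; a 27×27 mm post under the front of each armrest stands on the seat at the front corner.

The spool is on top of the table, centred. The chair is on the floor beside the table on its +y side.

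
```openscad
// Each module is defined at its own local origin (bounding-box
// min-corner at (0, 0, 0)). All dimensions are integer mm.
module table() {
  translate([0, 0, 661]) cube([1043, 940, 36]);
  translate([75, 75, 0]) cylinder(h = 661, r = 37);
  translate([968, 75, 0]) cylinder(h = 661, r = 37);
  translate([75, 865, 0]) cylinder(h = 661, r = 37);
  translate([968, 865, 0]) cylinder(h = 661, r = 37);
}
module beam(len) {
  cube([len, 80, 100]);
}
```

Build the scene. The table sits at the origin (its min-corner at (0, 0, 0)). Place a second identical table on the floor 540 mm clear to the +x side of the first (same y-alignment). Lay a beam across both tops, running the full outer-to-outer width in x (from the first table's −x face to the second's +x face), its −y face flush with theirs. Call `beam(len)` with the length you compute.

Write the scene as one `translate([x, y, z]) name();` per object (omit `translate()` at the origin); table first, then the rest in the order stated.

table();
translate([1583, 0, 0]) table();
translate([0, 0, 697]) beam(2626);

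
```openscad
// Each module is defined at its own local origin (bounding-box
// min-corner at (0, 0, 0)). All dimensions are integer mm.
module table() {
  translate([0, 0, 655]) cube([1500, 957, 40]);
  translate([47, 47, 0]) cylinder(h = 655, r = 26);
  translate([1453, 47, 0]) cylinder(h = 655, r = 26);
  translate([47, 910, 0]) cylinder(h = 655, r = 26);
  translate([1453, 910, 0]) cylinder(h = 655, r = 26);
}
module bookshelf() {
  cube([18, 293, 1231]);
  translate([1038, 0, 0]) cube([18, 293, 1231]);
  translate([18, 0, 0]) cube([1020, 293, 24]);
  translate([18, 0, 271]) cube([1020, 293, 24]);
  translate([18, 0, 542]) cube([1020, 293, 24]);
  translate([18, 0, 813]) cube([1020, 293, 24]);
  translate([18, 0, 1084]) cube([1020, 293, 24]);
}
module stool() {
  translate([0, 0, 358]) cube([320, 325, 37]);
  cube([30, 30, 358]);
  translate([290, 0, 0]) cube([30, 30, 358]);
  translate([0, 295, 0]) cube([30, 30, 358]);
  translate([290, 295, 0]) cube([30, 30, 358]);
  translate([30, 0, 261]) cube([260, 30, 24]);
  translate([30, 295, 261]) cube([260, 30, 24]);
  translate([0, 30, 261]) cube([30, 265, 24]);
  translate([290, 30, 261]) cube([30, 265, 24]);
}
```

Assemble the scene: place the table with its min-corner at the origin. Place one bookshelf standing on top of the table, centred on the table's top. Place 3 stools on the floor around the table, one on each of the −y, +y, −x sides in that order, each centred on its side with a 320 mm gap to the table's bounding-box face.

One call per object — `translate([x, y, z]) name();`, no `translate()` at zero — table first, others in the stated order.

table();
translate([222, 332, 695]) bookshelf();
translate([590, -645, 0]) stool();
translate([590, 1277, 0]) stool();
translate([-640, 316, 0]) stool();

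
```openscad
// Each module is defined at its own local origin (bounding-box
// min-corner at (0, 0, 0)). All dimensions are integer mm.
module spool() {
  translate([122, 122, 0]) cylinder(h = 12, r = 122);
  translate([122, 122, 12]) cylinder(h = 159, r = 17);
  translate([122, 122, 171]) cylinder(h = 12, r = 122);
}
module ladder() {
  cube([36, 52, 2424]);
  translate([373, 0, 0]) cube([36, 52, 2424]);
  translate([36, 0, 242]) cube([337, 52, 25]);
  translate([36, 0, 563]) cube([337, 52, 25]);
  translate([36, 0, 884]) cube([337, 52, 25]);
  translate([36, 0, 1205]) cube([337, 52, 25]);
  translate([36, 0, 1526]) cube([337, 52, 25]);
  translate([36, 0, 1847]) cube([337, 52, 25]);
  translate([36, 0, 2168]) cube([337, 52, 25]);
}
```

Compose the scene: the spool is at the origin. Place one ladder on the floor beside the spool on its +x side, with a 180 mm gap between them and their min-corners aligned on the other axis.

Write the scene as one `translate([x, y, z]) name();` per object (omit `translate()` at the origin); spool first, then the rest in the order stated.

spool();
translate([424, 0, 0]) ladder();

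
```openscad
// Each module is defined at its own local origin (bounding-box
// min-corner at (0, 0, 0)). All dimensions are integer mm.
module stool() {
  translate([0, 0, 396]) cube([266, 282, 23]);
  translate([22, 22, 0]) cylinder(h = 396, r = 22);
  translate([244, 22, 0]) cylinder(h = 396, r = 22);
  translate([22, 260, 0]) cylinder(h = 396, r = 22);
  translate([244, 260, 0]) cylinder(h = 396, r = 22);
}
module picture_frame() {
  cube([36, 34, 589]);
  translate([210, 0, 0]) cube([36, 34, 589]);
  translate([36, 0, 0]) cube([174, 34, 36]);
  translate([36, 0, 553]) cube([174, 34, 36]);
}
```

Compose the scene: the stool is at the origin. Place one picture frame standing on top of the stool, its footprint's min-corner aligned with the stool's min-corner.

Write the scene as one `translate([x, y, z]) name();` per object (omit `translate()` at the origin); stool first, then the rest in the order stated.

stool();
translate([0, 0, 419]) picture_frame();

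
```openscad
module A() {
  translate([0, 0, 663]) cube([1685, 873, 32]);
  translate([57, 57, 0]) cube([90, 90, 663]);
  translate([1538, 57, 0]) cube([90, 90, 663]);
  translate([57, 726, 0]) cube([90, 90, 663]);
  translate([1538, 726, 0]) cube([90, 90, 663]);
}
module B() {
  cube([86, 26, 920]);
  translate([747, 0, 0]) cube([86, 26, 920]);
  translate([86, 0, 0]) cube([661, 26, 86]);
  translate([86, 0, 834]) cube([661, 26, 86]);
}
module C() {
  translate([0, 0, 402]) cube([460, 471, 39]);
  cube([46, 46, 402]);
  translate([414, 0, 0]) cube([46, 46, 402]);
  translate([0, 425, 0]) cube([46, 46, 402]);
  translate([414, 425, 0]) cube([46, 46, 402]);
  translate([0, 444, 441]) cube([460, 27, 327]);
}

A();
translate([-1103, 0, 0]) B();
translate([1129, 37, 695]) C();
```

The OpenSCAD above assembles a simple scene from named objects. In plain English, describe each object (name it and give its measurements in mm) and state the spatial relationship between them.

A is a rectangular dining table. The top is 1685×873×32 mm with its upper surface at z = 695 mm. It stands on four 90×90 mm square legs, each inset 57 mm from the nearest pair of top edges, running from the floor to the underside of the top.

B is a picture frame with a 661×748 mm rectangular opening (x by z) and a uniform 86 mm border on every side. Frame depth is 26 mm along y. It is built from two vertical stiles running the full outside height and two horizontal rails spanning the gap between the stiles.

C is a chair: 460×471 mm seat, 39 mm thick, top at z = 441 mm, on four 46 mm square corner legs flush with the seat edges. A 27 mm thick backrest slab spans the full seat width, extending 327 mm above the seat top, its back face flush with the seat's +y edge.

The picture frame is on the floor beside the table on its −x side. The chair is on top of the table.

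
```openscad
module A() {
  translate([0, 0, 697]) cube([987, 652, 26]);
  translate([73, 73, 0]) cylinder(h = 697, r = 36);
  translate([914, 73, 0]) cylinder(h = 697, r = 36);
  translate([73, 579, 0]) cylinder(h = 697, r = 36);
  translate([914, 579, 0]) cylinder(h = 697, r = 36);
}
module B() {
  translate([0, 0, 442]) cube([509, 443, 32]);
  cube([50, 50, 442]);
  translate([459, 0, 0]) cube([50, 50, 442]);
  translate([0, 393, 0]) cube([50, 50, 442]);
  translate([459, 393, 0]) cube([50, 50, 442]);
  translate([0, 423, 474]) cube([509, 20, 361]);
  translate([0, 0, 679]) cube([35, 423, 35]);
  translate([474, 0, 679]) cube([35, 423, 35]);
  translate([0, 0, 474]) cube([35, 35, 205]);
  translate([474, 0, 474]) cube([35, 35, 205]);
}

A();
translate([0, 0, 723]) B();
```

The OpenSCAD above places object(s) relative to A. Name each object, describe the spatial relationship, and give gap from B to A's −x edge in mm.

The chair's min-x is at 0; the table's min-x is 0; gap = 0 mm.

A is a table. B is a chair. The chair is on top of the table. The gap from the chair to the table's −x edge is 0 mm.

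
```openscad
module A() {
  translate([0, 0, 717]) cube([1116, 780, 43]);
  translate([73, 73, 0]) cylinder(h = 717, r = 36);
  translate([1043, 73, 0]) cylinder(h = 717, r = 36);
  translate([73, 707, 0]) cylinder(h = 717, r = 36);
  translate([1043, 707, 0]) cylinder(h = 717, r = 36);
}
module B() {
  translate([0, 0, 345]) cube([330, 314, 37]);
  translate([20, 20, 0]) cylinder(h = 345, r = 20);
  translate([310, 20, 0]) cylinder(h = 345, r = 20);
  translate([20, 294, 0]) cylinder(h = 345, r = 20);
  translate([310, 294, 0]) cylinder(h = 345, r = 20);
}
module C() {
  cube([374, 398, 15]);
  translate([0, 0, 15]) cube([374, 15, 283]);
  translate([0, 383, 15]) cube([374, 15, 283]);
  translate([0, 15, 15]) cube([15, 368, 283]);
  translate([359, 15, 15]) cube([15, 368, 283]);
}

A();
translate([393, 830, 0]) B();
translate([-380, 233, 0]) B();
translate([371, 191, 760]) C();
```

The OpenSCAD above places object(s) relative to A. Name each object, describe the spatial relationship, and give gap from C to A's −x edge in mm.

The open box's min-x is at 371; the table's min-x is 0; gap = 371 mm.

A is a table. B is a stool. C is an open box. Two stools sit around the table at the +y, −x sides. The open box is on top of the table, centred. The gap from the open box to the table's −x edge is 371 mm.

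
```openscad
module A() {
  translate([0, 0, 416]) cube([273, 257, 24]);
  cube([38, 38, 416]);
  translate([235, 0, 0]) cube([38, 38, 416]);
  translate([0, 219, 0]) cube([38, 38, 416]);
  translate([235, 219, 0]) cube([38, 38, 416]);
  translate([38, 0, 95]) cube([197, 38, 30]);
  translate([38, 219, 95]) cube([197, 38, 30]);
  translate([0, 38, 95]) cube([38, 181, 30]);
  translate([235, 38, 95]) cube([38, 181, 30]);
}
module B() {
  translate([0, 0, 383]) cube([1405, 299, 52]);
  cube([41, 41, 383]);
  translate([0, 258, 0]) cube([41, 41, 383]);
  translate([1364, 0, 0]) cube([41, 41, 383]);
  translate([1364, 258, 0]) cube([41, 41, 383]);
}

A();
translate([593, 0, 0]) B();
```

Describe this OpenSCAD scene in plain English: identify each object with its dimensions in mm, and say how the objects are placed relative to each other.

A is a four-legged stool. The seat is a 273×257×24 mm slab whose top surface is at z = 440 mm; four square legs, each 38×38 mm in cross-section, run from the floor (z = 0) to the underside of the seat, each flush with a corner of the seat. Four stretchers, 38 mm wide and 30 mm tall, connect adjacent legs with their undersides at z = 95 mm, each running between the inner faces of the legs it joins and aligned with the legs' outer faces on the other axis.

B is a bench: a 1405×299 mm seat slab, 52 mm thick, top at z = 435 mm, on four 41×41 mm square legs flush with the seat corners and standing on z = 0.

The bench is on the floor beside the stool on its +x side.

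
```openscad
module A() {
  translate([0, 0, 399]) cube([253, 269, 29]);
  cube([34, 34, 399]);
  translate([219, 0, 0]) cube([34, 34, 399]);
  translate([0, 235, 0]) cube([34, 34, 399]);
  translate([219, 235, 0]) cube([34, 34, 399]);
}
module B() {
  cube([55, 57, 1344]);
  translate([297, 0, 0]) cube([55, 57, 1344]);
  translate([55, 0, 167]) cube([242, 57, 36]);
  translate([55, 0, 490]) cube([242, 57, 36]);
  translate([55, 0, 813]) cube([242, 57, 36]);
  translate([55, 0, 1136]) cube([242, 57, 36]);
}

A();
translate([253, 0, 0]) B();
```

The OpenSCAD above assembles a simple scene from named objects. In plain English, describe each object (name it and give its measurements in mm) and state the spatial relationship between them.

A is a four-legged stool. The seat is a 253×269×29 mm slab whose top surface is at z = 428 mm; four square legs, each 34×34 mm in cross-section, run from the floor (z = 0) to the underside of the seat, each flush with a corner of the seat.

B is a straight ladder. Two 55×57 mm vertical rails, 1344 mm tall, stand 352 mm apart (outside-to-outside) with their front faces coplanar on the −y side. 4 rungs, each 57 mm deep and 36 mm tall, span between the inner faces of the rails, front faces flush with the rails. The lowest rung's underside is at z = 167 mm and rungs are spaced 323 mm apart (underside to underside).

The ladder is against the stool's +x side, with their −y faces flush.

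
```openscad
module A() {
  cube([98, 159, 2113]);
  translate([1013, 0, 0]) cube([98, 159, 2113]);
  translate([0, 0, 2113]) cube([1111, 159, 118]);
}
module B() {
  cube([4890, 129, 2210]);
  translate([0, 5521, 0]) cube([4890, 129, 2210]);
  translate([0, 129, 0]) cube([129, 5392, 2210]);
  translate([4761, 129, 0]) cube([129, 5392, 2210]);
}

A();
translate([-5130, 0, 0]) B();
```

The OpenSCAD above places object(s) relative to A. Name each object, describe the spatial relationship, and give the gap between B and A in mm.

The house frame's nearest face is 240 mm from the door frame's −x face.

A is a door frame. B is a house frame. The house frame is on the floor beside the door frame on its −x side. The gap between the house frame and the door frame is 240 mm.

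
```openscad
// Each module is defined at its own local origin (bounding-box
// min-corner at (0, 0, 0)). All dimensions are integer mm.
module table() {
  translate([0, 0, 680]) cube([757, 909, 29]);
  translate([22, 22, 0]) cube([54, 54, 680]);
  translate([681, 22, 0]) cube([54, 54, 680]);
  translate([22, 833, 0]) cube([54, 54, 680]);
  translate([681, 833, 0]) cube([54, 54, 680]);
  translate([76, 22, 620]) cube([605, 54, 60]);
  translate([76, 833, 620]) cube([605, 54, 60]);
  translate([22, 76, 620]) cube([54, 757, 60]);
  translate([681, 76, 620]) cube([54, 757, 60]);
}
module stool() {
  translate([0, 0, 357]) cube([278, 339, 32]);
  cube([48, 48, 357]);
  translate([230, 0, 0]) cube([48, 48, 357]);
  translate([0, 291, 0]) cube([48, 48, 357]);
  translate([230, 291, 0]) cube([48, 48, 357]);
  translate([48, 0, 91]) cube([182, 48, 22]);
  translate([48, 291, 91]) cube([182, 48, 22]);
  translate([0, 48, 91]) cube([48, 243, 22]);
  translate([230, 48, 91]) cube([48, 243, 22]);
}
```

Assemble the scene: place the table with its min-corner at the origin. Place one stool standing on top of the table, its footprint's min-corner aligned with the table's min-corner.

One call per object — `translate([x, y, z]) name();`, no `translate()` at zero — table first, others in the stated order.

table();
translate([0, 0, 709]) stool();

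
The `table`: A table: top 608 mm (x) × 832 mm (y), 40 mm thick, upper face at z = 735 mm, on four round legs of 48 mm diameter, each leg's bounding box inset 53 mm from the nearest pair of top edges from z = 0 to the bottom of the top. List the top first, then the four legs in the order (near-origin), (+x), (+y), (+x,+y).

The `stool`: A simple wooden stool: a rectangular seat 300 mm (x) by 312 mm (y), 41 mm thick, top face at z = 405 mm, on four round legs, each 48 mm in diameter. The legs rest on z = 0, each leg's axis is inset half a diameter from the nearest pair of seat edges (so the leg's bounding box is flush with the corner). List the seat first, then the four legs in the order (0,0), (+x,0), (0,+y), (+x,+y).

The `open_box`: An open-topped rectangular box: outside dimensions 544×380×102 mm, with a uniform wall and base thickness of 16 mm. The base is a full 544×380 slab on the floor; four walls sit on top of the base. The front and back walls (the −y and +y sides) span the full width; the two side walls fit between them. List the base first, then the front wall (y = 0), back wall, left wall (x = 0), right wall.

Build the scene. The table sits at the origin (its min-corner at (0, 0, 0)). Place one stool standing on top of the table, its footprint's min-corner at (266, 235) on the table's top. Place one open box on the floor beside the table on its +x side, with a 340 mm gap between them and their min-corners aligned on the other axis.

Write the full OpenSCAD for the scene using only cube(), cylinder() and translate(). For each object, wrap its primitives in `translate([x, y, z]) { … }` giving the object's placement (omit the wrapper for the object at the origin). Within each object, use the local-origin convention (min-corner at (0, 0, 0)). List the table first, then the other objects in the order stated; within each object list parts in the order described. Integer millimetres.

translate([0, 0, 695]) cube([608, 832, 40]);
translate([77, 77, 0]) cylinder(h = 695, r = 24);
translate([531, 77, 0]) cylinder(h = 695, r = 24);
translate([77, 755, 0]) cylinder(h = 695, r = 24);
translate([531, 755, 0]) cylinder(h = 695, r = 24);
translate([266, 235, 735]) {
  translate([0, 0, 364]) cube([300, 312, 41]);
  translate([24, 24, 0]) cylinder(h = 364, r = 24);
  translate([276, 24, 0]) cylinder(h = 364, r = 24);
  translate([24, 288, 0]) cylinder(h = 364, r = 24);
  translate([276, 288, 0]) cylinder(h = 364, r = 24);
}
translate([948, 0, 0]) {
  cube([544, 380, 16]);
  translate([0, 0, 16]) cube([544, 16, 86]);
  translate([0, 364, 16]) cube([544, 16, 86]);
  translate([0, 16, 16]) cube([16, 348, 86]);
  translate([528, 16, 16]) cube([16, 348, 86]);
}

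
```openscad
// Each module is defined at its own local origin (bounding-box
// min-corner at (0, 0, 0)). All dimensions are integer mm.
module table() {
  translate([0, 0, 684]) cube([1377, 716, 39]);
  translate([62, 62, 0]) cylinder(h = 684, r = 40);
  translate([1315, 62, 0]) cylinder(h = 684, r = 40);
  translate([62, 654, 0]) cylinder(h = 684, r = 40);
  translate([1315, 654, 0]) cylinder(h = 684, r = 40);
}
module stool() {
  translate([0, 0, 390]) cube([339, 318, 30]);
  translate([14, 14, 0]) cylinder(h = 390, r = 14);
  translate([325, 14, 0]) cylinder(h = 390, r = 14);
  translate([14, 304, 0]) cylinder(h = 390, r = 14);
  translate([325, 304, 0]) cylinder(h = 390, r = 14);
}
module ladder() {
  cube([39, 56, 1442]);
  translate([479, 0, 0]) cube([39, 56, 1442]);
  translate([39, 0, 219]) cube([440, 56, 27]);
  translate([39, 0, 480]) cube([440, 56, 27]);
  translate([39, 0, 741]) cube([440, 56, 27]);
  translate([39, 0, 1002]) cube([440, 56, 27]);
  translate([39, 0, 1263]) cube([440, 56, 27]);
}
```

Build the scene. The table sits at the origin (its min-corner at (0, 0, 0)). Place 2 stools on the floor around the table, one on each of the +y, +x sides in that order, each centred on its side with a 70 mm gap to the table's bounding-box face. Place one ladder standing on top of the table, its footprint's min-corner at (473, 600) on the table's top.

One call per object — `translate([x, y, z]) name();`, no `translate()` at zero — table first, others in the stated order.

table();
translate([519, 786, 0]) stool();
translate([1447, 199, 0]) stool();
translate([473, 600, 723]) ladder();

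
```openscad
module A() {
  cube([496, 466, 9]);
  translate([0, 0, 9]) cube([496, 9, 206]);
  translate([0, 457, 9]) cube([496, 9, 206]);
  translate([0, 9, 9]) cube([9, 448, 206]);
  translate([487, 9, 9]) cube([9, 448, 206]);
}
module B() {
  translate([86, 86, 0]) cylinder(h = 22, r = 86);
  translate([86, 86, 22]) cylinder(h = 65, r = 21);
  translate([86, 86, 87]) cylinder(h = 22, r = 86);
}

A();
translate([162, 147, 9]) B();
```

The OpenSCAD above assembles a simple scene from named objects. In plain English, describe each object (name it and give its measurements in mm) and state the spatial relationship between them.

A is an open-topped rectangular box: outside dimensions 496×466×215 mm, with a uniform wall and base thickness of 9 mm. The base is a full 496×466 slab on the floor; four walls sit on top of the base. The front and back walls (the −y and +y sides) span the full width; the two side walls fit between them.

B is a spool: two coaxial disc flanges of radius 86 mm and thickness 22 mm, joined by a core cylinder of radius 21 mm and height 65 mm. The lower flange rests on z = 0 and the three cylinders share a vertical axis.

The spool sits inside the open box, centred.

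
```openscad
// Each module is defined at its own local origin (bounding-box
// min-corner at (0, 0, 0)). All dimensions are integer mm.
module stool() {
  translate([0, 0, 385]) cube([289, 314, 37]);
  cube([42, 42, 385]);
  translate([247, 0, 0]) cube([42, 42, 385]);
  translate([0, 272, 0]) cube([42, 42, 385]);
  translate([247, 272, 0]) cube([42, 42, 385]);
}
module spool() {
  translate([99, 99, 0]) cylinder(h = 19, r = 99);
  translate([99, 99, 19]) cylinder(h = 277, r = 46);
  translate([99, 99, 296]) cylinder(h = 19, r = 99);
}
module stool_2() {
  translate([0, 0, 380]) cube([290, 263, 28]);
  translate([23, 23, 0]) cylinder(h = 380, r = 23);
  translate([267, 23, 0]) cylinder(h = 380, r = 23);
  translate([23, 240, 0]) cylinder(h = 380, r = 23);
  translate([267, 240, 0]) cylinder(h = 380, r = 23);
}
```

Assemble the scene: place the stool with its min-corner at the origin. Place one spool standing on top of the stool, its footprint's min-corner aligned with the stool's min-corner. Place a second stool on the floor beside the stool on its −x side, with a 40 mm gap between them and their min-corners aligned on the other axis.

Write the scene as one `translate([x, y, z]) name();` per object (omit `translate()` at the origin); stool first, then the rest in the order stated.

stool();
translate([0, 0, 422]) spool();
translate([-330, 0, 0]) stool_2();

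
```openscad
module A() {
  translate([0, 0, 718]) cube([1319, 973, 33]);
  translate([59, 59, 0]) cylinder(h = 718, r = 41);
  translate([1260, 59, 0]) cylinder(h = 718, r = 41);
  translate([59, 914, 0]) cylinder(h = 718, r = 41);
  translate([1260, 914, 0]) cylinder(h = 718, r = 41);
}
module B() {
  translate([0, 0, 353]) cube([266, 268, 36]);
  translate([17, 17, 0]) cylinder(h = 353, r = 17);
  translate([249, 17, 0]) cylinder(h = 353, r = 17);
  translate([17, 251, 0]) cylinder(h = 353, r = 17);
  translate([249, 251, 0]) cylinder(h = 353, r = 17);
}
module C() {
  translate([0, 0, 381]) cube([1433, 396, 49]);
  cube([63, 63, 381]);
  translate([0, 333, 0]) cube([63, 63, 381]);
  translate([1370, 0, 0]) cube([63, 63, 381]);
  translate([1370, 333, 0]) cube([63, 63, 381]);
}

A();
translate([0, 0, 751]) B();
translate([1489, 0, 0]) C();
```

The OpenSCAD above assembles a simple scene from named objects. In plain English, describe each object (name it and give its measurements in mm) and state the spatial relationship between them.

A is a table with a 1319×973 mm rectangular top, 33 mm thick, top surface at z = 751 mm, supported by four round legs of 82 mm diameter, each leg's bounding box inset 18 mm from the nearest pair of top edges, running from the floor.

B is a four-legged stool. The seat is 266×268 mm, 36 mm thick, top at z = 389 mm. It stands on four round legs, each 34 mm in diameter, from z = 0 to the seat underside, each leg's axis is inset half a diameter from the nearest pair of seat edges (so the leg's bounding box is flush with the corner).

C is a long wooden bench with a 1433 mm (x) × 396 mm (y) seat, 49 mm thick, its top surface 430 mm above the floor. Four 63 mm square legs at the seat corners, flush with the edges, run from z = 0 to the seat underside.

The stool is on top of the table. The bench is on the floor beside the table on its +x side.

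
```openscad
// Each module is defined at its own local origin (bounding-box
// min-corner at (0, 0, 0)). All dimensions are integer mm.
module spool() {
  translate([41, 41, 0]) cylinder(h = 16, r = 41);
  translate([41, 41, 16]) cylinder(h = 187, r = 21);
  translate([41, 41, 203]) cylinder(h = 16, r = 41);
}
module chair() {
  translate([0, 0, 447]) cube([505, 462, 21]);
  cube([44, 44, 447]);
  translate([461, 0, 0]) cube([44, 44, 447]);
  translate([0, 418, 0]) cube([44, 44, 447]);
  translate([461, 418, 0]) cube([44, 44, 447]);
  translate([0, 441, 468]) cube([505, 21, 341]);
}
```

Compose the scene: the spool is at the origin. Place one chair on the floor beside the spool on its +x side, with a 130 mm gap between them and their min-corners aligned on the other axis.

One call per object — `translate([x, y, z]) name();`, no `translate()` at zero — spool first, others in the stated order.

spool();
translate([212, 0, 0]) chair();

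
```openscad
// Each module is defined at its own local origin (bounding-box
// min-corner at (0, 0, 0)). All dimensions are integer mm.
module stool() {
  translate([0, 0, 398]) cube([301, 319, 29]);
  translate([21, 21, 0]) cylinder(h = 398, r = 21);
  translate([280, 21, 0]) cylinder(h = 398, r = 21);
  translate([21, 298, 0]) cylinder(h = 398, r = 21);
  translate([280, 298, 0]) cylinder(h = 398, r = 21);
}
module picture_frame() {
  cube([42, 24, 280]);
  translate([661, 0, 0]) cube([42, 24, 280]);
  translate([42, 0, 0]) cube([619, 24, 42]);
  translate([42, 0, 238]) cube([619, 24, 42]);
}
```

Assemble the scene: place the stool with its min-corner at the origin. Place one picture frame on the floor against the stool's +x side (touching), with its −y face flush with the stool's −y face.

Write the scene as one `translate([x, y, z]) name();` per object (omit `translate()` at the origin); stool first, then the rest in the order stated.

stool();
translate([301, 0, 0]) picture_frame();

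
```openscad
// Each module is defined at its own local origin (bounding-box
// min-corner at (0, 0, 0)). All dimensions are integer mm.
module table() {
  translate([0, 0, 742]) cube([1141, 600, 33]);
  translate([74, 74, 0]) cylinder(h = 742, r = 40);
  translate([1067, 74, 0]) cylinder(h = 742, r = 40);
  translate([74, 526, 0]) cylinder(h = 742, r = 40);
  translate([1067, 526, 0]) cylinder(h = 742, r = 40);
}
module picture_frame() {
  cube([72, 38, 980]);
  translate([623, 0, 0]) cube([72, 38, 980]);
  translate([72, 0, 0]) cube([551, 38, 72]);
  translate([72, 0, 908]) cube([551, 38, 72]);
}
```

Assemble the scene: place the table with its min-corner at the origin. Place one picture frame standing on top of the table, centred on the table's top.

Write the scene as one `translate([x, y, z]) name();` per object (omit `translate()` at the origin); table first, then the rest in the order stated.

table();
translate([223, 281, 775]) picture_frame();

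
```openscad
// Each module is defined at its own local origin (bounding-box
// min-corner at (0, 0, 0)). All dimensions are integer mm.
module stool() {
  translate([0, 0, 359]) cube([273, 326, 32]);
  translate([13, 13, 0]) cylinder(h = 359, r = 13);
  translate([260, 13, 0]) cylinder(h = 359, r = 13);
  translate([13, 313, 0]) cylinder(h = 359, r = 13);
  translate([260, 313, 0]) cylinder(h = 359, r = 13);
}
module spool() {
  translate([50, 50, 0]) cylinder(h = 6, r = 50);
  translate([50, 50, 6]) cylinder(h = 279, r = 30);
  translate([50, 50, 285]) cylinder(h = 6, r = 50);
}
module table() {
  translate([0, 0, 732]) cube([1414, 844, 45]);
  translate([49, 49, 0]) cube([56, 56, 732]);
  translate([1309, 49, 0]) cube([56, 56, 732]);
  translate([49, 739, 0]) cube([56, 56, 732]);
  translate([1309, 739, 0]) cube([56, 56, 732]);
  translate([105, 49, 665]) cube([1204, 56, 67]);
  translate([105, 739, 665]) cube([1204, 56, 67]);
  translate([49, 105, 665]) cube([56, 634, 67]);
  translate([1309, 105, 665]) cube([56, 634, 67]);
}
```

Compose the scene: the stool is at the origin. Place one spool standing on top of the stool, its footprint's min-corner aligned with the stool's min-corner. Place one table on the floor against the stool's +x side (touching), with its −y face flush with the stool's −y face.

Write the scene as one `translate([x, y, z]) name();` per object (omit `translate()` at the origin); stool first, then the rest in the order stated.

stool();
translate([0, 0, 391]) spool();
translate([273, 0, 0]) table();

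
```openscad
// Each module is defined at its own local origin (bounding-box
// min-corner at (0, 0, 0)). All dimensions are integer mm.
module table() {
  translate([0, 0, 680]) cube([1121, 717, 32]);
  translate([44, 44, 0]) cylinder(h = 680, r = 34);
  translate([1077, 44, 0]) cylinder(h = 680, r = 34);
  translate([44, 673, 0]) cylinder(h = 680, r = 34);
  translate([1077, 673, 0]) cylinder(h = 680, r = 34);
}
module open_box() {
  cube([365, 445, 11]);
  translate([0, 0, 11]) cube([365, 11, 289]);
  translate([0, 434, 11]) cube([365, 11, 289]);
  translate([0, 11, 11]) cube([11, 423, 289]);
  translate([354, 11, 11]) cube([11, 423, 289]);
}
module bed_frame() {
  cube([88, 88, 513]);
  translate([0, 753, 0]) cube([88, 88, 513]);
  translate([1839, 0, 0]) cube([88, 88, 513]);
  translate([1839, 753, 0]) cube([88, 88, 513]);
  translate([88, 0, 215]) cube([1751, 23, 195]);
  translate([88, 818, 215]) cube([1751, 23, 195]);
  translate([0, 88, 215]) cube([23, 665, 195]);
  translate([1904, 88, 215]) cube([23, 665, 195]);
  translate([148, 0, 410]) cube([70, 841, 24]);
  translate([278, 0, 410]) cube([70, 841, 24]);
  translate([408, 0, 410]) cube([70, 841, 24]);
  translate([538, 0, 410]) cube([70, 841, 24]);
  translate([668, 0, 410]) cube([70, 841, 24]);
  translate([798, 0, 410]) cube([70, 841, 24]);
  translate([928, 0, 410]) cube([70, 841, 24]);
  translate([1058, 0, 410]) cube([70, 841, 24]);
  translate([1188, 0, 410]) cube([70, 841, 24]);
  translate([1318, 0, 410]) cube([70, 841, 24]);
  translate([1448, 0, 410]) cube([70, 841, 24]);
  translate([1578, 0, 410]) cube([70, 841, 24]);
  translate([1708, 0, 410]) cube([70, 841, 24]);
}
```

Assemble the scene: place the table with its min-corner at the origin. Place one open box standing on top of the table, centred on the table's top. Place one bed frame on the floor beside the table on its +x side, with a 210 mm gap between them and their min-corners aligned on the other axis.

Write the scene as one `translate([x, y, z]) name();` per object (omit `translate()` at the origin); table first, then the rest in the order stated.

table();
translate([378, 136, 712]) open_box();
translate([1331, 0, 0]) bed_frame();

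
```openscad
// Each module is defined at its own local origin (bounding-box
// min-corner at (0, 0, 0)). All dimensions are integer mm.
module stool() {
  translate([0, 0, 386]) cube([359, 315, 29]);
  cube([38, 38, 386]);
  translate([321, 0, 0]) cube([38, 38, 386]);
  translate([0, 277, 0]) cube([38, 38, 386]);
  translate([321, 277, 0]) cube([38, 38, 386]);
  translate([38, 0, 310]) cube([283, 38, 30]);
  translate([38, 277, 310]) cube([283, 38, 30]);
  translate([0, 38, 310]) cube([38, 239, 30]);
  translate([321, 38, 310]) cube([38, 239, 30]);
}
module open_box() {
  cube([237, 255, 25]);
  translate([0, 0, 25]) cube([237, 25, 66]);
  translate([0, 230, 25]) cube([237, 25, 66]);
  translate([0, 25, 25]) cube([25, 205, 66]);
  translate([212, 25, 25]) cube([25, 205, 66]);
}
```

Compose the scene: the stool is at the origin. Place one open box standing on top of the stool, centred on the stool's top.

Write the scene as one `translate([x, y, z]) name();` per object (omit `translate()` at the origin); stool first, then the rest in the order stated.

stool();
translate([61, 30, 415]) open_box();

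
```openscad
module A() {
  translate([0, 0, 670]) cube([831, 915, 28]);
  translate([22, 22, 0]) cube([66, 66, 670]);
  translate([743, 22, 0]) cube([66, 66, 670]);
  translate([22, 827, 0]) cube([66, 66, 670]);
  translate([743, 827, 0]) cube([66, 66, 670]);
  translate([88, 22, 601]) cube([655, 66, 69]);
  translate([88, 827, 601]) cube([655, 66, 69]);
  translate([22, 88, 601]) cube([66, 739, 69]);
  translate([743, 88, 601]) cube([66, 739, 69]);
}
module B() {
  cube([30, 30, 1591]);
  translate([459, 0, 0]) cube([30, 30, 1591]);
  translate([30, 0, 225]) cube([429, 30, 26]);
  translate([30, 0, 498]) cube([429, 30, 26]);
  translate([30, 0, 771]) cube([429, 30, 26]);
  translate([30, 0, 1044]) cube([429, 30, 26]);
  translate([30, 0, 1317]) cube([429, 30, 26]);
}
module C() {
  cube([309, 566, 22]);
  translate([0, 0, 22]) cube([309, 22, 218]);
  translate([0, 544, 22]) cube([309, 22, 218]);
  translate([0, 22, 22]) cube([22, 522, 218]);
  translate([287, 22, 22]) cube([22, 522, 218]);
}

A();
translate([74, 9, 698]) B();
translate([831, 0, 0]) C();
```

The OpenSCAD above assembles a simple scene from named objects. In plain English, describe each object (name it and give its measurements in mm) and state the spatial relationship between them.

A is a rectangular dining table. The top is 831×915×28 mm with its upper surface at z = 698 mm. It stands on four 66×66 mm square legs, each inset 22 mm from the nearest pair of top edges, running from the floor to the underside of the top. Four apron rails, 66 mm thick and 69 mm tall, run between adjacent legs with their top edges flush with the underside of the top and their outer faces flush with the legs' outer faces.

B is a wooden ladder with two side rails of 30×30 mm section and 1591 mm height, set 489 mm apart overall. Between them run 5 rectangular rungs (30 mm deep, 26 mm thick), front faces flush with the rails' −y face. The bottom of the first rung is 225 mm above the floor and each subsequent rung is 273 mm higher than the one below.

C is an open-topped rectangular box: outside dimensions 309×566×240 mm, with a uniform wall and base thickness of 22 mm. The base is a full 309×566 slab on the floor; four walls sit on top of the base. The front and back walls (the −y and +y sides) span the full width; the two side walls fit between them.

The ladder is on top of the table. The open box is against the table's +x side, with their −y faces flush.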